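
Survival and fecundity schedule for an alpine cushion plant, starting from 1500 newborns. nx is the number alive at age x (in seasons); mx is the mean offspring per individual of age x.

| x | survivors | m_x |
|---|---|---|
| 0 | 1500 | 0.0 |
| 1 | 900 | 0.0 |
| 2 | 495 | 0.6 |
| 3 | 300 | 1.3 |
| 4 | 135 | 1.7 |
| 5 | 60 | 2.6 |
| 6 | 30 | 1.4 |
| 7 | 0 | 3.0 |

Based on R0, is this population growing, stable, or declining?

declining

lx = nx/n0 = nx/1500: 1, 0.6, 0.33, 0.2, 0.09, 0.04, 0.02, 0
R0 = Σ lx·mx = 0 + 0 + 0.198 + 0.26 + 0.153 + 0.104 + 0.028 + 0 = 0.743
R0 < 1, so the population is declining.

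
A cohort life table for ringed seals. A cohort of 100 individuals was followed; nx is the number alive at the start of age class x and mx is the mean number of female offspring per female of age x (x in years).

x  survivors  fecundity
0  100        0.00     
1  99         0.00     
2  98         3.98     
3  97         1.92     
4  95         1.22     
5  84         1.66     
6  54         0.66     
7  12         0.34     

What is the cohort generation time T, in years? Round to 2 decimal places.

3.15

lx = nx/n0 = nx/100: 1, 0.99, 0.98, 0.97, 0.95, 0.84, 0.54, 0.12
lx·mx: 0, 0, 3.9004, 1.8624, 1.159, 1.3944, 0.3564, 0.0408 → R0 = 8.7134
x·lx·mx: 0, 0, 7.8008, 5.5872, 4.636, 6.972, 2.1384, 0.2856 → Σ = 27.42
T = 27.42 / 8.7134 = 3.146877… → 3.15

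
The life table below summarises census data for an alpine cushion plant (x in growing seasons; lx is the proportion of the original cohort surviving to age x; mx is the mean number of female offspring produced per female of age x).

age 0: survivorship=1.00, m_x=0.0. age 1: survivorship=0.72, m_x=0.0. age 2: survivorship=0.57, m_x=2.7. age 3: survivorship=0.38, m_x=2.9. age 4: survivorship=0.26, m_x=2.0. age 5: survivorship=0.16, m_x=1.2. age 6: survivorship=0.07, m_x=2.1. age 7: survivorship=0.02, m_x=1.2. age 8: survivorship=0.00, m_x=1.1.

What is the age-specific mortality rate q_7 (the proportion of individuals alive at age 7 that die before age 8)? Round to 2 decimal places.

q_7 = (l_7 − l_8) / l_7 = (0.02 − 0) / 0.02
     = 0.02 / 0.02 = 1 → 1.00

1.00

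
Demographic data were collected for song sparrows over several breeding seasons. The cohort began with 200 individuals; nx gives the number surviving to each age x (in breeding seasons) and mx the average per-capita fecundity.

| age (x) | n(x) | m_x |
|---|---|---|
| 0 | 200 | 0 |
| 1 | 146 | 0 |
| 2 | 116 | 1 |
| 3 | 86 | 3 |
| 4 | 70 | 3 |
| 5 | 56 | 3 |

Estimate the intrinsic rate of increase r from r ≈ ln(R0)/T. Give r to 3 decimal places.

lx = nx/n0 = nx/200: 1, 0.73, 0.58, 0.43, 0.35, 0.28
R0 = Σ lx·mx = 0 + 0 + 0.58 + 1.29 + 1.05 + 0.84 = 3.76
Σ x·lx·mx = 13.43; T = 13.43/3.76 = 3.57181…
r ≈ ln(R0)/T = ln(3.76)/3.57181… = 0.3708… → 0.371

0.371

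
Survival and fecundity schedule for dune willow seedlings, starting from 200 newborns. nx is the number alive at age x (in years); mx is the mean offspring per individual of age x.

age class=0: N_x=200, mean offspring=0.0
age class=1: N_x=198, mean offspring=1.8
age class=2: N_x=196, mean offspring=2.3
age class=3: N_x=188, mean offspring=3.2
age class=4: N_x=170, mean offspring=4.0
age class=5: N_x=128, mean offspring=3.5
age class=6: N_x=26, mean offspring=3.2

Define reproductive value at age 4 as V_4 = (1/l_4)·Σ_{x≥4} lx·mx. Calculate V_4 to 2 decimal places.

lx = nx/n0 = nx/200: 1, 0.99, 0.98, 0.94, 0.85, 0.64, 0.13
lx·mx for x ≥ 4: 3.4, 2.24, 0.416 → sum = 6.056
V_4 = 6.056 / l_4 = 6.056 / 0.85 = 7.124706… → 7.12

7.12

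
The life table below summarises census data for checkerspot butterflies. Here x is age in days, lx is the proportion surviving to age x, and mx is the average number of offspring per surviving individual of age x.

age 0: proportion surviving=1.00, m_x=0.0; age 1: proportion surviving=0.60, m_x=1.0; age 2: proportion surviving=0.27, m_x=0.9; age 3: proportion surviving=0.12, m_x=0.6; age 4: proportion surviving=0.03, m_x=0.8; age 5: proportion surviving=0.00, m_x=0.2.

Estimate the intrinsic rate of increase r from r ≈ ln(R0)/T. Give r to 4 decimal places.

R0 = Σ lx·mx = 0 + 0.6 + 0.243 + 0.072 + 0.024 + 0 = 0.939
Σ x·lx·mx = 1.398; T = 1.398/0.939 = 1.48882…
r ≈ ln(R0)/T = ln(0.939)/1.48882… = -0.042275… → -0.0423

-0.0423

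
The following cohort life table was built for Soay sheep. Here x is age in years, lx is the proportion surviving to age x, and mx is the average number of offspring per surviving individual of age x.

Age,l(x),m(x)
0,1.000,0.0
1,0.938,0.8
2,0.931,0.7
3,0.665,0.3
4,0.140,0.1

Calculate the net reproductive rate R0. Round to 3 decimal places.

lx·mx by age: 0, 0.7504, 0.6517, 0.1995, 0.014
R0 = Σ lx·mx = 1.6156 → 1.616

1.616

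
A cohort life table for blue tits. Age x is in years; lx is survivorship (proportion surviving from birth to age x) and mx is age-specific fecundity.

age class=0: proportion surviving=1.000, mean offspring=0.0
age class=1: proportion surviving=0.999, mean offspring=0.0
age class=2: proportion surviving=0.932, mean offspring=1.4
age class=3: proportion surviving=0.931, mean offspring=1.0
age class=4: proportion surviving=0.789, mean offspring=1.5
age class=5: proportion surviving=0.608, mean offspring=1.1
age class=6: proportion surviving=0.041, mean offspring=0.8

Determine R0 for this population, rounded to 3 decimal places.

lx·mx by age: 0, 0, 1.3048, 0.931, 1.1835, 0.6688, 0.0328
R0 = Σ lx·mx = 4.1209 → 4.121

4.121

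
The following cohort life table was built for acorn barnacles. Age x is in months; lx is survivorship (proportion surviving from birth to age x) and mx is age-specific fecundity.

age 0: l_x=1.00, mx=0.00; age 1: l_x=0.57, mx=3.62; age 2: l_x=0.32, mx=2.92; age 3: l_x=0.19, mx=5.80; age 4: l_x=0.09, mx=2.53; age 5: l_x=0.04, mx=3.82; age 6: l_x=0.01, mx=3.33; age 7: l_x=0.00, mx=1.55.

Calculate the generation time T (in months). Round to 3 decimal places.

lx·mx: 0, 2.0634, 0.9344, 1.102, 0.2277, 0.1528, 0.0333, 0 → R0 = 4.5136
x·lx·mx: 0, 2.0634, 1.8688, 3.306, 0.9108, 0.764, 0.1998, 0 → Σ = 9.1128
T = 9.1128 / 4.5136 = 2.018965… → 2.019

2.019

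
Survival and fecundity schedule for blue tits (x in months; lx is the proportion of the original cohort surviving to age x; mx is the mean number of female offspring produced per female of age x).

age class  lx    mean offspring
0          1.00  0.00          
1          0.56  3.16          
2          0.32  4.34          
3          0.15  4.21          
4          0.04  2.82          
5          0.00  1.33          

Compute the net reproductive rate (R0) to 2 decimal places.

lx·mx by age: 0, 1.7696, 1.3888, 0.6315, 0.1128, 0
R0 = Σ lx·mx = 3.9027 → 3.90

3.90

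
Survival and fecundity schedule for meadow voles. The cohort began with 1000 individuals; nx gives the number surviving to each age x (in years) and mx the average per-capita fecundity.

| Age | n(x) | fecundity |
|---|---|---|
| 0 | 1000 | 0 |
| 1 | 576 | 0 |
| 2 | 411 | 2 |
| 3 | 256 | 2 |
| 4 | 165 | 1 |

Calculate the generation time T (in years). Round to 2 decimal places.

2.56

lx = nx/n0 = nx/1000: 1, 0.576, 0.411, 0.256, 0.165
lx·mx: 0, 0, 0.822, 0.512, 0.165 → R0 = 1.499
x·lx·mx: 0, 0, 1.644, 1.536, 0.66 → Σ = 3.84
T = 3.84 / 1.499 = 2.561708… → 2.56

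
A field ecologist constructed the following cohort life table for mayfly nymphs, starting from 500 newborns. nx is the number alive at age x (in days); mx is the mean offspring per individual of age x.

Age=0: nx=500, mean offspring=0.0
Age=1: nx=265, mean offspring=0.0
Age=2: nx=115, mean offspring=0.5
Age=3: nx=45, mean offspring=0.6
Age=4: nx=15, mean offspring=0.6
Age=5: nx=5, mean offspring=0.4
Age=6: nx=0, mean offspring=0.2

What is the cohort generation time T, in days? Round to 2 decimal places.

2.53

lx = nx/n0 = nx/500: 1, 0.53, 0.23, 0.09, 0.03, 0.01, 0
lx·mx: 0, 0, 0.115, 0.054, 0.018, 0.004, 0 → R0 = 0.191
x·lx·mx: 0, 0, 0.23, 0.162, 0.072, 0.02, 0 → Σ = 0.484
T = 0.484 / 0.191 = 2.534031… → 2.53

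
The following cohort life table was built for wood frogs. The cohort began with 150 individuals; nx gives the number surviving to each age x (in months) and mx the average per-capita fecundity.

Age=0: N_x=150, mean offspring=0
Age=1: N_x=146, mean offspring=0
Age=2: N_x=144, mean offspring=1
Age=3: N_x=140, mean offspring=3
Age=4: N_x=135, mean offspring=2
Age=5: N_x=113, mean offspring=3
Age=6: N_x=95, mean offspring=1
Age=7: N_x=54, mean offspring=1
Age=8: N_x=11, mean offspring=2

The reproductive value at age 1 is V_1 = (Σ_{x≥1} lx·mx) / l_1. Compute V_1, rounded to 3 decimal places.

lx = nx/n0 = nx/150: 1, 0.97333…, 0.96, 0.93333…, 0.9, 0.75333…, 0.63333…, 0.36, 0.07333…
lx·mx for x ≥ 1: 0, 0.96, 2.8…, 1.8, 2.26…, 0.633333…, 0.36, 0.146667… → sum = 8.96…
V_1 = 8.96… / l_1 = 8.96… / 0.973333… = 9.205479… → 9.205

9.205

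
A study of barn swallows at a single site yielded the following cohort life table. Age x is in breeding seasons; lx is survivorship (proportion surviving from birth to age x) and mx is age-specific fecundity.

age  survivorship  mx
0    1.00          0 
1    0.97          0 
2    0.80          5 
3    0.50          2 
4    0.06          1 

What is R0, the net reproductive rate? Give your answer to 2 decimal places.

5.06

lx·mx by age: 0, 0, 4, 1, 0.06
R0 = Σ lx·mx = 5.06 → 5.06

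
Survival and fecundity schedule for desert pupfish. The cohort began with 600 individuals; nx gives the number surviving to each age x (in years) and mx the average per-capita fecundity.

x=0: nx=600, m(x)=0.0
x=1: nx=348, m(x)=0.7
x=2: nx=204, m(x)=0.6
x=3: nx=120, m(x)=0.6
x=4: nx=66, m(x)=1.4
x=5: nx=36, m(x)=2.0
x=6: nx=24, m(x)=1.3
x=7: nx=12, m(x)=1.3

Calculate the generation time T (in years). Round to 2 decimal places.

lx = nx/n0 = nx/600: 1, 0.58, 0.34, 0.2, 0.11, 0.06, 0.04, 0.02
lx·mx: 0, 0.406, 0.204, 0.12, 0.154, 0.12, 0.052, 0.026 → R0 = 1.082
x·lx·mx: 0, 0.406, 0.408, 0.36, 0.616, 0.6, 0.312, 0.182 → Σ = 2.884
T = 2.884 / 1.082 = 2.665434… → 2.67

2.67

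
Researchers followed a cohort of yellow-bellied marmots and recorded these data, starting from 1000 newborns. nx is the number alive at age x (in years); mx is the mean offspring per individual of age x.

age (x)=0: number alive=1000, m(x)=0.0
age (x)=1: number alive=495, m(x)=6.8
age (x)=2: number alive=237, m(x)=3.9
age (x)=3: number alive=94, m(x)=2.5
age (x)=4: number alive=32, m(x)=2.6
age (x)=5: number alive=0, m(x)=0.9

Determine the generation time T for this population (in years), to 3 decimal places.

lx = nx/n0 = nx/1000: 1, 0.495, 0.237, 0.094, 0.032, 0
lx·mx: 0, 3.366, 0.9243, 0.235, 0.0832, 0 → R0 = 4.6085
x·lx·mx: 0, 3.366, 1.8486, 0.705, 0.3328, 0 → Σ = 6.2524
T = 6.2524 / 4.6085 = 1.35671… → 1.357

1.357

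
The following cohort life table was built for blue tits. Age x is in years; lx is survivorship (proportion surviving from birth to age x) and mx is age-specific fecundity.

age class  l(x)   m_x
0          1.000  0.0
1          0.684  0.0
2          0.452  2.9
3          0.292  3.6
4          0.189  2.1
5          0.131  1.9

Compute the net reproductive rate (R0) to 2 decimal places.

3.01

lx·mx by age: 0, 0, 1.3108, 1.0512, 0.3969, 0.2489
R0 = Σ lx·mx = 3.0078 → 3.01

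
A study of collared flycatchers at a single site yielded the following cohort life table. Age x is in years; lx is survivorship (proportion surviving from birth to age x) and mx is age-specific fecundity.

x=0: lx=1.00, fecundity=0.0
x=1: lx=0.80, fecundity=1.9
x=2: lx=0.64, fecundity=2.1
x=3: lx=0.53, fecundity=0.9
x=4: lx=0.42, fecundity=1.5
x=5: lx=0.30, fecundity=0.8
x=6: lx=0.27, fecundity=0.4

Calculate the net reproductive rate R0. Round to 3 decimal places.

4.319

lx·mx by age: 0, 1.52, 1.344, 0.477, 0.63, 0.24, 0.108
R0 = Σ lx·mx = 4.319 → 4.319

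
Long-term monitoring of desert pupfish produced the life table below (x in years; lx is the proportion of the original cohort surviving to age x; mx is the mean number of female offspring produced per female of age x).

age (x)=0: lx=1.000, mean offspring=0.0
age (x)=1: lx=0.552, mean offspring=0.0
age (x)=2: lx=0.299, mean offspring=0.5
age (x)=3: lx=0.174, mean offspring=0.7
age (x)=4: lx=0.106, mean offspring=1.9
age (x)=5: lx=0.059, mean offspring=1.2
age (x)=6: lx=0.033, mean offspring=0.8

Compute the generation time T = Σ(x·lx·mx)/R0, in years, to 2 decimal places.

lx·mx: 0, 0, 0.1495, 0.1218, 0.2014, 0.0708, 0.0264 → R0 = 0.5699
x·lx·mx: 0, 0, 0.299, 0.3654, 0.8056, 0.354, 0.1584 → Σ = 1.9824
T = 1.9824 / 0.5699 = 3.478505… → 3.48

3.48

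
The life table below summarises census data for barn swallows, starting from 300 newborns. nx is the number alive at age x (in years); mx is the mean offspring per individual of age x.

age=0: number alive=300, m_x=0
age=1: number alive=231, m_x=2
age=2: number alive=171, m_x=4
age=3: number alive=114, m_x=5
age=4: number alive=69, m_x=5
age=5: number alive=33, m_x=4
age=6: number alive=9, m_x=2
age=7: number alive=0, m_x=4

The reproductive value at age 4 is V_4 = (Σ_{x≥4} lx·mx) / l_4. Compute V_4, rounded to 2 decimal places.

7.17

lx = nx/n0 = nx/300: 1, 0.77, 0.57, 0.38, 0.23, 0.11, 0.03, 0
lx·mx for x ≥ 4: 1.15, 0.44, 0.06, 0 → sum = 1.65
V_4 = 1.65 / l_4 = 1.65 / 0.23 = 7.173913… → 7.17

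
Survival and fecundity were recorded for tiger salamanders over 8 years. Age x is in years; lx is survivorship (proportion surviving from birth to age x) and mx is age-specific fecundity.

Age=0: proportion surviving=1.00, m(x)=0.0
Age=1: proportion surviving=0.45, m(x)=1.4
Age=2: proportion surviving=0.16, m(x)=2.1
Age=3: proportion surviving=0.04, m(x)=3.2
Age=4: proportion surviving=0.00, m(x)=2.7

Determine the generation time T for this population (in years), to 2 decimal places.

1.54

lx·mx: 0, 0.63, 0.336, 0.128, 0 → R0 = 1.094
x·lx·mx: 0, 0.63, 0.672, 0.384, 0 → Σ = 1.686
T = 1.686 / 1.094 = 1.541133… → 1.54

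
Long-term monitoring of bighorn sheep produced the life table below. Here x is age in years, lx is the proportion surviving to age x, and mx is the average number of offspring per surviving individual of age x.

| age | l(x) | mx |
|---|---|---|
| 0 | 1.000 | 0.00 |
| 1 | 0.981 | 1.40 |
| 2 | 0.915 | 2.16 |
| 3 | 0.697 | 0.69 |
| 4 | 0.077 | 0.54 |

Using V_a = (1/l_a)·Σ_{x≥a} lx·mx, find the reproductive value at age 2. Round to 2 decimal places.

lx·mx for x ≥ 2: 1.9764, 0.48093, 0.04158 → sum = 2.49891
V_2 = 2.49891 / l_2 = 2.49891 / 0.915 = 2.731049… → 2.73

2.73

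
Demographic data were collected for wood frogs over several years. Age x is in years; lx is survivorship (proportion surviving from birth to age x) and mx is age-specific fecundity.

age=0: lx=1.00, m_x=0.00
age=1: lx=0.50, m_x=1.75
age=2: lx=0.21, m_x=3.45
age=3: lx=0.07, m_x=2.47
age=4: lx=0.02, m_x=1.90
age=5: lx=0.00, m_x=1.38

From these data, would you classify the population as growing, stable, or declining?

growing

R0 = Σ lx·mx = 0 + 0.875 + 0.7245 + 0.1729 + 0.038 + 0 = 1.8104
R0 > 1, so the population is growing.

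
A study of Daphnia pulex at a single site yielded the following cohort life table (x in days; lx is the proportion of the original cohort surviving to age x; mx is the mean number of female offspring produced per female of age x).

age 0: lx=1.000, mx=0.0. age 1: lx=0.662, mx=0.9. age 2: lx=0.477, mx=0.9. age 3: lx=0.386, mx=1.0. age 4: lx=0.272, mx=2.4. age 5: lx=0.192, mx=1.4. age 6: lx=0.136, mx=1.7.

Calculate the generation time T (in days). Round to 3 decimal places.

3.103

lx·mx: 0, 0.5958, 0.4293, 0.386, 0.6528, 0.2688, 0.2312 → R0 = 2.5639
x·lx·mx: 0, 0.5958, 0.8586, 1.158, 2.6112, 1.344, 1.3872 → Σ = 7.9548
T = 7.9548 / 2.5639 = 3.102617… → 3.103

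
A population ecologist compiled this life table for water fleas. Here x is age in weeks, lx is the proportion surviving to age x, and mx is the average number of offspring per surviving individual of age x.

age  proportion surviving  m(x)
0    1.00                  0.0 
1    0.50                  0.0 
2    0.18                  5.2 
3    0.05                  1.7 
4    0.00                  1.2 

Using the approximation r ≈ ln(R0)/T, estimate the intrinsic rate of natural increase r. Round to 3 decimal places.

0.010

R0 = Σ lx·mx = 0 + 0 + 0.936 + 0.085 + 0 = 1.021
Σ x·lx·mx = 2.127; T = 2.127/1.021 = 2.08325…
r ≈ ln(R0)/T = ln(1.021)/2.08325… = 0.00998… → 0.010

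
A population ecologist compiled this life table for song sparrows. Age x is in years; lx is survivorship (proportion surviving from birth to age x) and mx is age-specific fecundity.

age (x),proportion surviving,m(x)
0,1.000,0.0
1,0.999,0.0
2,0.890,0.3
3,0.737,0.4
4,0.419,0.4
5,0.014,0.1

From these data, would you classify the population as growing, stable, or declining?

R0 = Σ lx·mx = 0 + 0 + 0.267 + 0.2948 + 0.1676 + 0.0014 = 0.7308
R0 < 1, so the population is declining.

declining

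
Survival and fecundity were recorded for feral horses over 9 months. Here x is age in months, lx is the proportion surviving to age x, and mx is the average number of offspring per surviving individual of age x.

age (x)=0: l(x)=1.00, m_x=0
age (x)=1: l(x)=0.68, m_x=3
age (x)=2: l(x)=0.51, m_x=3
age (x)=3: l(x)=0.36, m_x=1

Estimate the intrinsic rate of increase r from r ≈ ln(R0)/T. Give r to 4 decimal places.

R0 = Σ lx·mx = 0 + 2.04 + 1.53 + 0.36 = 3.93
Σ x·lx·mx = 6.18; T = 6.18/3.93 = 1.57252…
r ≈ ln(R0)/T = ln(3.93)/1.57252… = 0.870348… → 0.8703

0.8703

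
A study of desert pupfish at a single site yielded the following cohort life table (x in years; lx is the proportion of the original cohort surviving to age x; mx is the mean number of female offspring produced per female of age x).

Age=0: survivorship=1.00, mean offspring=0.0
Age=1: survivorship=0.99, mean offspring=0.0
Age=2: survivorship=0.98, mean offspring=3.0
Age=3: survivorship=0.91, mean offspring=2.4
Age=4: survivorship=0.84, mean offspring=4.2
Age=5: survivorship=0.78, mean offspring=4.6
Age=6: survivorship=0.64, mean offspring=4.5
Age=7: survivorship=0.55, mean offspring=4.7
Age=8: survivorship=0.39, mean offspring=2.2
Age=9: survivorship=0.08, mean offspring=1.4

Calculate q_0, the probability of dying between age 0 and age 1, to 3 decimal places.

q_0 = (l_0 − l_1) / l_0 = (1 − 0.99) / 1
     = 0.01 / 1 = 0.01 → 0.010

0.010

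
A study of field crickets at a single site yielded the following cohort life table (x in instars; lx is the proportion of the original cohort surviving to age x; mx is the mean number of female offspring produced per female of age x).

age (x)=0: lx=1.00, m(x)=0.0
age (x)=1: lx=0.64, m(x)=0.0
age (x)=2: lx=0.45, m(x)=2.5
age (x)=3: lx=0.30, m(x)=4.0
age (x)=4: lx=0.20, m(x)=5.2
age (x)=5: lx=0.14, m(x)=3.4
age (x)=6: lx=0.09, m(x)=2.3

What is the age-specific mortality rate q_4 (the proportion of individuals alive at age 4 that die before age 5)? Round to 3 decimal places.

0.300

q_4 = (l_4 − l_5) / l_4 = (0.2 − 0.14) / 0.2
     = 0.06 / 0.2 = 0.3 → 0.300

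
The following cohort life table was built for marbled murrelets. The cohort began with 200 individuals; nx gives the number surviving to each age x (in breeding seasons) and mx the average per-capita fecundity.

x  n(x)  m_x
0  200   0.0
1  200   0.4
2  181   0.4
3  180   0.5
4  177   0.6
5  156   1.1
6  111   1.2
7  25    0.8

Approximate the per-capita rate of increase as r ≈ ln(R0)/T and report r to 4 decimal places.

lx = nx/n0 = nx/200: 1, 1, 0.905, 0.9, 0.885, 0.78, 0.555, 0.125
R0 = Σ lx·mx = 0 + 0.4 + 0.362 + 0.45 + 0.531 + 0.858 + 0.666 + 0.1 = 3.367
Σ x·lx·mx = 13.584; T = 13.584/3.367 = 4.03445…
r ≈ ln(R0)/T = ln(3.367)/4.03445… = 0.300914… → 0.3009

0.3009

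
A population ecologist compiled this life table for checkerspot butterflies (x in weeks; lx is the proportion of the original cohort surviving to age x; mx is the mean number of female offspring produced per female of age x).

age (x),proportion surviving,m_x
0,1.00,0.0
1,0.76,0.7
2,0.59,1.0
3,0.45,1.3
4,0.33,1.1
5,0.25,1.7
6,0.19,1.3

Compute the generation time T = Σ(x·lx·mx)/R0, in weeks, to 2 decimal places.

lx·mx: 0, 0.532, 0.59, 0.585, 0.363, 0.425, 0.247 → R0 = 2.742
x·lx·mx: 0, 0.532, 1.18, 1.755, 1.452, 2.125, 1.482 → Σ = 8.526
T = 8.526 / 2.742 = 3.109409… → 3.11

3.11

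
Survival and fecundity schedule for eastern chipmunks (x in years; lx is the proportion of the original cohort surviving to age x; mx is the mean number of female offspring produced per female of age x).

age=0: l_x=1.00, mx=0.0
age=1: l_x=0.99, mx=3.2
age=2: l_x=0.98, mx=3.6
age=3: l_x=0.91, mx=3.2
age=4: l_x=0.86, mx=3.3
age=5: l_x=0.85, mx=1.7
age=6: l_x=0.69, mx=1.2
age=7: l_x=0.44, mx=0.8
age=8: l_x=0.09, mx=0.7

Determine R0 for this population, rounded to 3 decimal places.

lx·mx by age: 0, 3.168, 3.528, 2.912, 2.838, 1.445, 0.828, 0.352, 0.063
R0 = Σ lx·mx = 15.134 → 15.134

15.134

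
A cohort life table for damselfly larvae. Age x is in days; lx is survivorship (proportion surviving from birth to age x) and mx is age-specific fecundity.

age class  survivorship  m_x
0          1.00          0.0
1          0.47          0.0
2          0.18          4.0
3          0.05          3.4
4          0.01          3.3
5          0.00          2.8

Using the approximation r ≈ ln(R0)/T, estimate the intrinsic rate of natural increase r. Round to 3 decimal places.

R0 = Σ lx·mx = 0 + 0 + 0.72 + 0.17 + 0.033 + 0 = 0.923
Σ x·lx·mx = 2.082; T = 2.082/0.923 = 2.25569…
r ≈ ln(R0)/T = ln(0.923)/2.25569… = -0.03552… → -0.036

-0.036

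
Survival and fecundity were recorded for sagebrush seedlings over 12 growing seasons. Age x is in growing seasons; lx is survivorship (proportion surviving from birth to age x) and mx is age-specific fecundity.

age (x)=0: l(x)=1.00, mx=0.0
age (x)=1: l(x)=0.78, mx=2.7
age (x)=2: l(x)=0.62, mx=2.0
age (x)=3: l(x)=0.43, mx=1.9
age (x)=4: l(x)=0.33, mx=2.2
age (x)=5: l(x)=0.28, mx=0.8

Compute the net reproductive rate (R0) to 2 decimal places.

5.11

lx·mx by age: 0, 2.106, 1.24, 0.817, 0.726, 0.224
R0 = Σ lx·mx = 5.113 → 5.11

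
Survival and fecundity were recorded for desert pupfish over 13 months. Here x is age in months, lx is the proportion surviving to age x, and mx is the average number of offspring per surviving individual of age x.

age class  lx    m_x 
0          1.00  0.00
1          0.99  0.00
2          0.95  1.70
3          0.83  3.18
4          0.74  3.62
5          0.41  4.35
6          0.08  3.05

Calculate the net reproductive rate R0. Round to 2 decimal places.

8.96

lx·mx by age: 0, 0, 1.615, 2.6394, 2.6788, 1.7835, 0.244
R0 = Σ lx·mx = 8.9607 → 8.96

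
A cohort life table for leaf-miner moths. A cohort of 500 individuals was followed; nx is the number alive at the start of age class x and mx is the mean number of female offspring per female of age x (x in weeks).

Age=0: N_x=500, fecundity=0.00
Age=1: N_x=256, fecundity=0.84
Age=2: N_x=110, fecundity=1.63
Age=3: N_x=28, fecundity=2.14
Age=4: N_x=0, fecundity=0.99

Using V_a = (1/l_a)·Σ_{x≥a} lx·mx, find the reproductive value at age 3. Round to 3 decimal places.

lx = nx/n0 = nx/500: 1, 0.512, 0.22, 0.056, 0
lx·mx for x ≥ 3: 0.11984, 0 → sum = 0.11984
V_3 = 0.11984 / l_3 = 0.11984 / 0.056 = 2.14 → 2.140

2.140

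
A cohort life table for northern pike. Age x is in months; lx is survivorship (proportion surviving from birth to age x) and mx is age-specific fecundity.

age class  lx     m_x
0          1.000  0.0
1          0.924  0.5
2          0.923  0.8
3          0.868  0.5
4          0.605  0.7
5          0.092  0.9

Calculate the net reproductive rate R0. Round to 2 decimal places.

2.14

lx·mx by age: 0, 0.462, 0.7384, 0.434, 0.4235, 0.0828
R0 = Σ lx·mx = 2.1407 → 2.14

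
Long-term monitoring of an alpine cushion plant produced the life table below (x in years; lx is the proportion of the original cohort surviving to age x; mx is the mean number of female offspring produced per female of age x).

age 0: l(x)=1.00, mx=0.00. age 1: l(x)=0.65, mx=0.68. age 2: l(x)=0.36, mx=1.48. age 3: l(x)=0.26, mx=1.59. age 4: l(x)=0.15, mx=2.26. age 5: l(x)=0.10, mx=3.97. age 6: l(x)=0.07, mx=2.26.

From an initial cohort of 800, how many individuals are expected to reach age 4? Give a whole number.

120

Expected survivors = N0 · l_4 = 800 × 0.15 = 120 → 120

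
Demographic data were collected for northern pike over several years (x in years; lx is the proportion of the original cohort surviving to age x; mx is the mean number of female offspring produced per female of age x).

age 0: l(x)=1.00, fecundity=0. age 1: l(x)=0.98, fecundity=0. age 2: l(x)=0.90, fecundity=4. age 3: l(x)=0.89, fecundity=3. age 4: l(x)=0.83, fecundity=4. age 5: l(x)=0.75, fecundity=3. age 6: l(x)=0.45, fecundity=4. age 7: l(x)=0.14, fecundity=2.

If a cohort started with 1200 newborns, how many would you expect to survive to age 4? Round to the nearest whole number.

Expected survivors = N0 · l_4 = 1200 × 0.83 = 996 → 996

996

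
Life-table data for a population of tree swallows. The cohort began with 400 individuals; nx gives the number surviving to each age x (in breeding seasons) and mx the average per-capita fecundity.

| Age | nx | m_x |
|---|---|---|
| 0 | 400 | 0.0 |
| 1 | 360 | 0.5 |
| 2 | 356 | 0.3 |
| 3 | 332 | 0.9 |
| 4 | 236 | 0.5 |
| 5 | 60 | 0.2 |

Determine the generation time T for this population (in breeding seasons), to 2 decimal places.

lx = nx/n0 = nx/400: 1, 0.9, 0.89, 0.83, 0.59, 0.15
lx·mx: 0, 0.45, 0.267, 0.747, 0.295, 0.03 → R0 = 1.789
x·lx·mx: 0, 0.45, 0.534, 2.241, 1.18, 0.15 → Σ = 4.555
T = 4.555 / 1.789 = 2.546115… → 2.55

2.55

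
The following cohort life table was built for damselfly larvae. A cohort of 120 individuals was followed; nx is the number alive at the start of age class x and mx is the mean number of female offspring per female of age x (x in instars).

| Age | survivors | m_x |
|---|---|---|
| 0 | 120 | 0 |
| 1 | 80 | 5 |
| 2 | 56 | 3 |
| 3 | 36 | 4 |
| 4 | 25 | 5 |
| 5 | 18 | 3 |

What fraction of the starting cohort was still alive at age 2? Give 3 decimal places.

l_2 = n_2/n_0 = 56/120 = 0.466667… → 0.467

0.467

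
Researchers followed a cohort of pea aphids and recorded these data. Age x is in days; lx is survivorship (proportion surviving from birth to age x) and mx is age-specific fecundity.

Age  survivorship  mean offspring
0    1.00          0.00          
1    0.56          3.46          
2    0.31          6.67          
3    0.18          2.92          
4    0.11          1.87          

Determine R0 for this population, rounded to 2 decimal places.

lx·mx by age: 0, 1.9376, 2.0677, 0.5256, 0.2057
R0 = Σ lx·mx = 4.7366 → 4.74

4.74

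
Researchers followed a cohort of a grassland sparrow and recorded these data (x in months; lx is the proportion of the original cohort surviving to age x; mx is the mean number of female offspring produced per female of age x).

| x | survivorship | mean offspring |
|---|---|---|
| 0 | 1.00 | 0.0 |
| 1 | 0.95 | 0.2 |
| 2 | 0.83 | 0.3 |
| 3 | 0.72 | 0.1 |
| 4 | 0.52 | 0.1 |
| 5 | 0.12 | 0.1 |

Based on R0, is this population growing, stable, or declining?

R0 = Σ lx·mx = 0 + 0.19 + 0.249 + 0.072 + 0.052 + 0.012 = 0.575
R0 < 1, so the population is declining.

declining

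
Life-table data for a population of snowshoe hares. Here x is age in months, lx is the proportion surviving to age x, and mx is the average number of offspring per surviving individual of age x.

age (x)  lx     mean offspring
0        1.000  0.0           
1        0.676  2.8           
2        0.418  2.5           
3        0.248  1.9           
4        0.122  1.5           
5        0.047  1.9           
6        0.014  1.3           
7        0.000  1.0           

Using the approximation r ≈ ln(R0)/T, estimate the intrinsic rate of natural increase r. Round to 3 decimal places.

0.724

R0 = Σ lx·mx = 0 + 1.8928 + 1.045 + 0.4712 + 0.183 + 0.0893 + 0.0182 + 0 = 3.6995
Σ x·lx·mx = 6.6841; T = 6.6841/3.6995 = 1.80676…
r ≈ ln(R0)/T = ln(3.6995)/1.80676… = 0.72406… → 0.724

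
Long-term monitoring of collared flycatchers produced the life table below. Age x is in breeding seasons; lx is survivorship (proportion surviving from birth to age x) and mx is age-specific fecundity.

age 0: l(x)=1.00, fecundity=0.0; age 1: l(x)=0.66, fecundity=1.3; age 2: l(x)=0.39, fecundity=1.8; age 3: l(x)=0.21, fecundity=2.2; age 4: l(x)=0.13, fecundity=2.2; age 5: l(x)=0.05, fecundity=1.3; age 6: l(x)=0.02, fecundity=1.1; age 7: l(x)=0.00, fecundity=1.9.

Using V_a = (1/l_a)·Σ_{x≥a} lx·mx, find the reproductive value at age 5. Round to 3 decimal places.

1.740

lx·mx for x ≥ 5: 0.065, 0.022, 0 → sum = 0.087
V_5 = 0.087 / l_5 = 0.087 / 0.05 = 1.74 → 1.740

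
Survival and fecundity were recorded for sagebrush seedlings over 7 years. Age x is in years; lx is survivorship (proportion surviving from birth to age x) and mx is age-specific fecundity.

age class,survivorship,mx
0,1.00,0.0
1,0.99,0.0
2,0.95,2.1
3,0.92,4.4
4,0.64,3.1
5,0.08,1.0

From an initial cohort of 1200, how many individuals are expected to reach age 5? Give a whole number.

96

Expected survivors = N0 · l_5 = 1200 × 0.08 = 96 → 96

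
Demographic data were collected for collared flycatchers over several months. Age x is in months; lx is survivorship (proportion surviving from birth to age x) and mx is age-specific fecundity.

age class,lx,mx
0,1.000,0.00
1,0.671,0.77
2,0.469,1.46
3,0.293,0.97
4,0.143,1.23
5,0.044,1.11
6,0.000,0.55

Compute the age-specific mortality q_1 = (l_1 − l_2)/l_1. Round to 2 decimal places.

0.30

q_1 = (l_1 − l_2) / l_1 = (0.671 − 0.469) / 0.671
     = 0.202 / 0.671 = 0.301043… → 0.30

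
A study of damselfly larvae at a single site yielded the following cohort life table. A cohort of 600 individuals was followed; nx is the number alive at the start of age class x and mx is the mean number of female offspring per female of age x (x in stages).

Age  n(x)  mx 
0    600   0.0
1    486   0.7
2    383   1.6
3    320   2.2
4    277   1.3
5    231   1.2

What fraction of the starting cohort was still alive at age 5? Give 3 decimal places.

0.385

l_5 = n_5/n_0 = 231/600 = 0.385 → 0.385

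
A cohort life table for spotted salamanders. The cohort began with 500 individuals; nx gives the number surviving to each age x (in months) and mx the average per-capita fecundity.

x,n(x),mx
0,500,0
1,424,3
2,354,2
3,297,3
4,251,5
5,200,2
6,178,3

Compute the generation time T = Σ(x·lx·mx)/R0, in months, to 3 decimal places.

lx = nx/n0 = nx/500: 1, 0.848, 0.708, 0.594, 0.502, 0.4, 0.356
lx·mx: 0, 2.544, 1.416, 1.782, 2.51, 0.8, 1.068 → R0 = 10.12
x·lx·mx: 0, 2.544, 2.832, 5.346, 10.04, 4, 6.408 → Σ = 31.17
T = 31.17 / 10.12 = 3.08004… → 3.080

3.080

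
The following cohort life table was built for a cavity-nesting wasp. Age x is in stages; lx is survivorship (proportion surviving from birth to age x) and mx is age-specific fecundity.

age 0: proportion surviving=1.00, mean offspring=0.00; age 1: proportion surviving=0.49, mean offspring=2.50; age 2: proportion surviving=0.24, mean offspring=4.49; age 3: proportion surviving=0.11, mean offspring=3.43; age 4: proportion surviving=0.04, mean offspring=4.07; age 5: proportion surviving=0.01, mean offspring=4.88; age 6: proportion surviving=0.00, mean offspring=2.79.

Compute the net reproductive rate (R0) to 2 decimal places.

lx·mx by age: 0, 1.225, 1.0776, 0.3773, 0.1628, 0.0488, 0
R0 = Σ lx·mx = 2.8915 → 2.89

2.89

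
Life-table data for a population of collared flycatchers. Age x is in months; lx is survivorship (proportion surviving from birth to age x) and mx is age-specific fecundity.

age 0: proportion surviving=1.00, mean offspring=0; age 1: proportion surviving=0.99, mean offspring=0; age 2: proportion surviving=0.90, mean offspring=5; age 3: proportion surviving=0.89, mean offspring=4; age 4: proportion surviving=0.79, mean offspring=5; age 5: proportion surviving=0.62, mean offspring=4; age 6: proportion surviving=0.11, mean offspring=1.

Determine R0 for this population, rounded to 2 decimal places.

lx·mx by age: 0, 0, 4.5, 3.56, 3.95, 2.48, 0.11
R0 = Σ lx·mx = 14.6 → 14.60

14.60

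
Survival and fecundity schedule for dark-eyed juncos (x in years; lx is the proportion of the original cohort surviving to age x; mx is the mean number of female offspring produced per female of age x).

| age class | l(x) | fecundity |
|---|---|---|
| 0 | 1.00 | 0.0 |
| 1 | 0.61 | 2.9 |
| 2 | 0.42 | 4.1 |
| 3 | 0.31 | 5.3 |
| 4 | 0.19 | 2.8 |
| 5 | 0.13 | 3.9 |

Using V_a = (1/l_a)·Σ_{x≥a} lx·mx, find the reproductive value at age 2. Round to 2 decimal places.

lx·mx for x ≥ 2: 1.722, 1.643, 0.532, 0.507 → sum = 4.404
V_2 = 4.404 / l_2 = 4.404 / 0.42 = 10.485714… → 10.49

10.49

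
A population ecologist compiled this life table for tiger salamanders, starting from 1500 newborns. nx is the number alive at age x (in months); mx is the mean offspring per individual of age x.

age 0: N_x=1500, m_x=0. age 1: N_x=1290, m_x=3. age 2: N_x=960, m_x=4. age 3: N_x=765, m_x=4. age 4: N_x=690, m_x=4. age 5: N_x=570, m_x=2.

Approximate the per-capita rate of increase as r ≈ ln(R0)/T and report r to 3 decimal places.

0.893

lx = nx/n0 = nx/1500: 1, 0.86, 0.64, 0.51, 0.46, 0.38
R0 = Σ lx·mx = 0 + 2.58 + 2.56 + 2.04 + 1.84 + 0.76 = 9.78
Σ x·lx·mx = 24.98; T = 24.98/9.78 = 2.55419…
r ≈ ln(R0)/T = ln(9.78)/2.55419… = 0.89278… → 0.893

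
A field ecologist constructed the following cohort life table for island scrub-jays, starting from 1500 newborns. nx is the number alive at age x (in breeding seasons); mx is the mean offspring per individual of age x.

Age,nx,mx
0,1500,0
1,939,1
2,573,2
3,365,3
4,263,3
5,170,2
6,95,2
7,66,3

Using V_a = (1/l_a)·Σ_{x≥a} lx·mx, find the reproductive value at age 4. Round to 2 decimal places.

lx = nx/n0 = nx/1500: 1, 0.626, 0.382, 0.24333…, 0.17533…, 0.11333…, 0.06333…, 0.044
lx·mx for x ≥ 4: 0.526…, 0.226667…, 0.126667…, 0.132 → sum = 1.011333…
V_4 = 1.011333… / l_4 = 1.011333… / 0.175333… = 5.768061… → 5.77

5.77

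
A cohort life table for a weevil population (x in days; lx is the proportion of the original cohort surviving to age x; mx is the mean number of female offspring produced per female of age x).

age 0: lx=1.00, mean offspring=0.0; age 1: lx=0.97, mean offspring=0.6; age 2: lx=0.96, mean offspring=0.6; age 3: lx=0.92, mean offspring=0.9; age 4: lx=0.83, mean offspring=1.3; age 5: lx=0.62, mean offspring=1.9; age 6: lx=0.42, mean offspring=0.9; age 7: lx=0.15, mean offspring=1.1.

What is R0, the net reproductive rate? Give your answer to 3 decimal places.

4.786

lx·mx by age: 0, 0.582, 0.576, 0.828, 1.079, 1.178, 0.378, 0.165
R0 = Σ lx·mx = 4.786 → 4.786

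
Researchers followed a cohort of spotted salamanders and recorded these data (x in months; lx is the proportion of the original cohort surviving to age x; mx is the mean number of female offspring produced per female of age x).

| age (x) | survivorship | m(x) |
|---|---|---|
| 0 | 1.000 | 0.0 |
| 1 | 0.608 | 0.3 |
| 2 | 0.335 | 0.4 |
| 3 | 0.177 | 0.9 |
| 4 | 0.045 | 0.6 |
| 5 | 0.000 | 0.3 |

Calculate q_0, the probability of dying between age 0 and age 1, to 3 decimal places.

0.392

q_0 = (l_0 − l_1) / l_0 = (1 − 0.608) / 1
     = 0.392 / 1 = 0.392 → 0.392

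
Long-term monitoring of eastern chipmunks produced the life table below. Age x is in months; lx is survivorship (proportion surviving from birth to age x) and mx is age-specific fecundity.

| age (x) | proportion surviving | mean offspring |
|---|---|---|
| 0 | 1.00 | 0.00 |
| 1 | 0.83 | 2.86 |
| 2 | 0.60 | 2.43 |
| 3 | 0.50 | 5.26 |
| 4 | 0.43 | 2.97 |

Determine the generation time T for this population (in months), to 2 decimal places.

lx·mx: 0, 2.3738, 1.458, 2.63, 1.2771 → R0 = 7.7389
x·lx·mx: 0, 2.3738, 2.916, 7.89, 5.1084 → Σ = 18.2882
T = 18.2882 / 7.7389 = 2.363152… → 2.36

2.36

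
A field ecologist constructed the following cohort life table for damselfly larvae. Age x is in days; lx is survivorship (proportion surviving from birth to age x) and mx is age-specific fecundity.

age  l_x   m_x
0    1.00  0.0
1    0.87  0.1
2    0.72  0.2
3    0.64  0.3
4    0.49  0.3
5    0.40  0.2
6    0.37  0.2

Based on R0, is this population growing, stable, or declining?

declining

R0 = Σ lx·mx = 0 + 0.087 + 0.144 + 0.192 + 0.147 + 0.08 + 0.074 = 0.724
R0 < 1, so the population is declining.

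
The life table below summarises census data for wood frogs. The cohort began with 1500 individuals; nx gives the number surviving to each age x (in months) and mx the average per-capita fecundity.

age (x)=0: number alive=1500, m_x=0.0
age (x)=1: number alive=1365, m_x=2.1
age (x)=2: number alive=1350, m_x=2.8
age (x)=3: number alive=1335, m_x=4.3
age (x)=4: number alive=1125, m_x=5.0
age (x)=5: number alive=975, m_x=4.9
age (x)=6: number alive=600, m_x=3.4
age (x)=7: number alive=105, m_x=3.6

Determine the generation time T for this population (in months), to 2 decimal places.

3.53

lx = nx/n0 = nx/1500: 1, 0.91, 0.9, 0.89, 0.75, 0.65, 0.4, 0.07
lx·mx: 0, 1.911, 2.52, 3.827, 3.75, 3.185, 1.36, 0.252 → R0 = 16.805
x·lx·mx: 0, 1.911, 5.04, 11.481, 15, 15.925, 8.16, 1.764 → Σ = 59.281
T = 59.281 / 16.805 = 3.527581… → 3.53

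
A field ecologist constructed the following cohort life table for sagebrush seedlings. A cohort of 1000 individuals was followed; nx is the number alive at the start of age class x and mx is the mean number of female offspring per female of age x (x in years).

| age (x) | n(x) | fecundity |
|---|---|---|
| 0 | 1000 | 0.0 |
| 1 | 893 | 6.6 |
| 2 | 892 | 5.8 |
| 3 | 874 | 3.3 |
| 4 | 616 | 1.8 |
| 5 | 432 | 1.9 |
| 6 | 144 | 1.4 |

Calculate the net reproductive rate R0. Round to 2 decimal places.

16.08

lx = nx/n0 = nx/1000: 1, 0.893, 0.892, 0.874, 0.616, 0.432, 0.144
lx·mx by age: 0, 5.8938, 5.1736, 2.8842, 1.1088, 0.8208, 0.2016
R0 = Σ lx·mx = 16.0828 → 16.08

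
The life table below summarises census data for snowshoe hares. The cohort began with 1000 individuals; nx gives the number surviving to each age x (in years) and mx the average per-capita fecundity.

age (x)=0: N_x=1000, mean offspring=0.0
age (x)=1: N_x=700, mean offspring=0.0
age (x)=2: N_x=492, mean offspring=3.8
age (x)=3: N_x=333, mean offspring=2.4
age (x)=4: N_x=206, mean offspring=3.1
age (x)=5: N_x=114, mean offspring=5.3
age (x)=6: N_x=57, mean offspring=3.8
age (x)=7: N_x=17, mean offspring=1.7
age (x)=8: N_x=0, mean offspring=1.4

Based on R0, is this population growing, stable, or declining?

lx = nx/n0 = nx/1000: 1, 0.7, 0.492, 0.333, 0.206, 0.114, 0.057, 0.017, 0
R0 = Σ lx·mx = 0 + 0 + 1.8696 + 0.7992 + 0.6386 + 0.6042 + 0.2166 + 0.0289 + 0 = 4.1571
R0 > 1, so the population is growing.

growing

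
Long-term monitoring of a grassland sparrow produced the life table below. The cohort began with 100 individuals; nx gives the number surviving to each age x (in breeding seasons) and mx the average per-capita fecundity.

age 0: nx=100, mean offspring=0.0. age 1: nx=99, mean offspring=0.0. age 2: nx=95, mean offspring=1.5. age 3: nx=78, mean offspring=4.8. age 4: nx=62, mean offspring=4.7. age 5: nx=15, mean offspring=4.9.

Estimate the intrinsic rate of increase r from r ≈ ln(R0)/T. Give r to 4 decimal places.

lx = nx/n0 = nx/100: 1, 0.99, 0.95, 0.78, 0.62, 0.15
R0 = Σ lx·mx = 0 + 0 + 1.425 + 3.744 + 2.914 + 0.735 = 8.818
Σ x·lx·mx = 29.413; T = 29.413/8.818 = 3.33556…
r ≈ ln(R0)/T = ln(8.818)/3.33556… = 0.652602… → 0.6526

0.6526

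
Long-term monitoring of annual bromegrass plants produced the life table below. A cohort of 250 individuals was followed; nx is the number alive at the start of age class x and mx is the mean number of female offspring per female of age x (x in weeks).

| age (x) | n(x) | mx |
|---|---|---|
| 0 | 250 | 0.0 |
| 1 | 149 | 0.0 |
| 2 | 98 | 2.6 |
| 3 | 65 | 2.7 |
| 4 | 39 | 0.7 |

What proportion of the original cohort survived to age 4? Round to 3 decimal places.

0.156

l_4 = n_4/n_0 = 39/250 = 0.156 → 0.156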